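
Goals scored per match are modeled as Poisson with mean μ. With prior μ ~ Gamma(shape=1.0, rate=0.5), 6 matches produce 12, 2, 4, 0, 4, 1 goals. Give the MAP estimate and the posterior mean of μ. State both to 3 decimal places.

MAP: 3.538. Posterior mean: 3.692.

Σ counts = 23. Posterior: Gamma(shape = 1.0+23 = 24.0, rate = 0.5+6 = 6.5).
Mode = (α−1)/β = 23.0/6.5 = 3.538.
Mean = α/β = 24.0/6.5 = 3.692.
Mean > mode: the posterior has a right tail.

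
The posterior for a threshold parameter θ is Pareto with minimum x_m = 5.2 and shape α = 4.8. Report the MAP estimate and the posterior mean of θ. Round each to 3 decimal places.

θ_MAP = 5.200, E[θ|data] = 6.568

The Pareto density is strictly decreasing on [x_m, ∞), so the mode is x_m = 5.200.
Mean = α·x_m/(α−1) = 4.8·5.2/3.8 = 6.568.
The mean is pulled above the mode by the posterior's right skew.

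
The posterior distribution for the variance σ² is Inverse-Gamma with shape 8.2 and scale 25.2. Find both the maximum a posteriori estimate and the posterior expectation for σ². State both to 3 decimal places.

Mode = β/(α+1) = 25.2/9.2 = 2.739.
Mean = β/(α−1) = 25.2/7.2 = 3.500.

σ²_MAP = 2.739, E[σ²|data] = 3.500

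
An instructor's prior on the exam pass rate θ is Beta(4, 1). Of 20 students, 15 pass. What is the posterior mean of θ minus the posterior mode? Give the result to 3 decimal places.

Posterior: Beta(4+15, 1+5) = Beta(19, 6).
Mode = (19−1)/(19+6−2) = 18/23 = 0.783.
Mean = 19/(19+6) = 19/25 = 0.760.
Difference = 0.760 − 0.783 = -0.023.
Left-skewed posterior ⇒ mean < mode.

-0.023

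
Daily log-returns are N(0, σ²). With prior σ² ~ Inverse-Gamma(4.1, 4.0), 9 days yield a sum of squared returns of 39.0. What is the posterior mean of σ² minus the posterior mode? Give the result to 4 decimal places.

0.6442

Posterior: Inverse-Gamma(shape = 4.1+9/2 = 8.6, scale = 4.0+39.0/2 = 23.5).
Mode = β/(α+1) = 23.5/9.6 = 2.4479.
Mean = β/(α−1) = 23.5/7.6 = 3.0921.
Difference = 3.0921 − 2.4479 = 0.6442.
Right-skewed posterior ⇒ mode < mean.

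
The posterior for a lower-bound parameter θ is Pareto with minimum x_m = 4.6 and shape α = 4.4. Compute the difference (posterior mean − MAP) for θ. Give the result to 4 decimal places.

1.3529

The Pareto density is strictly decreasing on [x_m, ∞), so the mode is x_m = 4.6000.
Mean = α·x_m/(α−1) = 4.4·4.6/3.4 = 5.9529.
Difference = 5.9529 − 4.6000 = 1.3529.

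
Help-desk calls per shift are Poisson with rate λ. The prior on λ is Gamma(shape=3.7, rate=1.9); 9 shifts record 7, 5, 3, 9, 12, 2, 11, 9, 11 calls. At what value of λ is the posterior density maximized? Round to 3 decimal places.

6.578

Σ counts = 69. Posterior: Gamma(shape = 3.7+69 = 72.7, rate = 1.9+9 = 10.9).
Mode = (α−1)/β = 71.7/10.9 = 6.578.
Mean = α/β = 72.7/10.9 = 6.670.
This is the posterior mode — the MAP estimate.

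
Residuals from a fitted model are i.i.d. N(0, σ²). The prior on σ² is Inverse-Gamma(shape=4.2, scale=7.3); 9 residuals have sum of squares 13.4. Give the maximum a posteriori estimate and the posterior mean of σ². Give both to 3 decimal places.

Posterior: Inverse-Gamma(shape = 4.2+9/2 = 8.7, scale = 7.3+13.4/2 = 14.0).
Mode = β/(α+1) = 14.0/9.7 = 1.443.
Mean = β/(α−1) = 14.0/7.7 = 1.818.
The posterior is right-skewed, so the mean exceeds the mode.

maximum a posteriori estimate = 1.443, posterior mean = 1.818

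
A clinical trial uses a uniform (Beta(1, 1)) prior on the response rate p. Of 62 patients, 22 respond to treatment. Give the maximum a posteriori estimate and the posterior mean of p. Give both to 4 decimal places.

Posterior: Beta(1+22, 1+40) = Beta(23, 41).
Mode = (23−1)/(23+41−2) = 22/62 = 0.3548.
Mean = 23/(23+41) = 23/64 = 0.3594.

MAP: 0.3548. Posterior mean: 0.3594.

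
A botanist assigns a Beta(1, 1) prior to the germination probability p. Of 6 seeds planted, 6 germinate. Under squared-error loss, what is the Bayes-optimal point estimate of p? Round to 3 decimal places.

0.875

Posterior: Beta(1+6, 1+0) = Beta(7, 1).
Since β = 1 ≤ 1 and α > 1, the Beta density is monotone increasing on [0,1]; the mode is at 1.
Mean = 7/(7+1) = 0.875.
Squared-error loss ⇒ the optimal estimator is the posterior mean.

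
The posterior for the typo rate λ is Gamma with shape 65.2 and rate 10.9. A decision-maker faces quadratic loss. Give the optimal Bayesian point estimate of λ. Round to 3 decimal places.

5.982

Mode = (α−1)/β = 64.2/10.9 = 5.890.
Mean = α/β = 65.2/10.9 = 5.982.
Quadratic loss ⇒ the optimal estimator is the posterior mean.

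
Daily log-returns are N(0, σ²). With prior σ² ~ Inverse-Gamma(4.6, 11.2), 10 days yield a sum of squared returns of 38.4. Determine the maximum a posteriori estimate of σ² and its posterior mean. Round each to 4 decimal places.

MAP = 2.8679, posterior mean = 3.5349

Posterior: Inverse-Gamma(shape = 4.6+10/2 = 9.6, scale = 11.2+38.4/2 = 30.4).
Mode = β/(α+1) = 30.4/10.6 = 2.8679.
Mean = β/(α−1) = 30.4/8.6 = 3.5349.
The mean is pulled above the mode by the posterior's right skew.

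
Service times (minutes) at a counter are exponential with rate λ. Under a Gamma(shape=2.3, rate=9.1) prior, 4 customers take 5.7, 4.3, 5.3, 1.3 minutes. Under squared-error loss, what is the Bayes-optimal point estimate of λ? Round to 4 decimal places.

0.2451

Σ times = 16.6. Posterior: Gamma(shape = 2.3+4 = 6.3, rate = 9.1+16.6 = 25.7).
Mode = (α−1)/β = 5.3/25.7 = 0.2062.
Mean = α/β = 6.3/25.7 = 0.2451.
Squared-error loss ⇒ the optimal estimator is the posterior mean.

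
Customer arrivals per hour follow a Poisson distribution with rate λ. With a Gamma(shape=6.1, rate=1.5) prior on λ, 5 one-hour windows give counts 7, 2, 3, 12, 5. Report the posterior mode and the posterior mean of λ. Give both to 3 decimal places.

Σ counts = 29. Posterior: Gamma(shape = 6.1+29 = 35.1, rate = 1.5+5 = 6.5).
Mode = (α−1)/β = 34.1/6.5 = 5.246.
Mean = α/β = 35.1/6.5 = 5.400.

posterior mode = 5.246, posterior mean = 5.400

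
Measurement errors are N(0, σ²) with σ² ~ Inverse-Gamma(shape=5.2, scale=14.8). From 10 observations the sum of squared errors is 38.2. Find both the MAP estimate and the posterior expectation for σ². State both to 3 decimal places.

MAP = 3.027; posterior mean = 3.685

Posterior: Inverse-Gamma(shape = 5.2+10/2 = 10.2, scale = 14.8+38.2/2 = 33.9).
Mode = β/(α+1) = 33.9/11.2 = 3.027.
Mean = β/(α−1) = 33.9/9.2 = 3.685.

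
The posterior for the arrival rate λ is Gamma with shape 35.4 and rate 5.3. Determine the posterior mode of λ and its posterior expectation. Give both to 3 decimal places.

Mode = (α−1)/β = 34.4/5.3 = 6.491.
Mean = α/β = 35.4/5.3 = 6.679.

posterior mode = 6.491, posterior expectation = 6.679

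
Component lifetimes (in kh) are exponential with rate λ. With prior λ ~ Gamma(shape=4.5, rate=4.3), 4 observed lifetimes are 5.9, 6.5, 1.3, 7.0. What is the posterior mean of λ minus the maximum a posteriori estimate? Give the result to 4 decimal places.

0.0400

Σ times = 20.7. Posterior: Gamma(shape = 4.5+4 = 8.5, rate = 4.3+20.7 = 25.0).
Mode = (α−1)/β = 7.5/25.0 = 0.3000.
Mean = α/β = 8.5/25.0 = 0.3400.
Difference = 0.3400 − 0.3000 = 0.0400.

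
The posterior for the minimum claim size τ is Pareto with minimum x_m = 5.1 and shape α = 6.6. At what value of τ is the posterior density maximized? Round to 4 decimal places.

The Pareto density is strictly decreasing on [x_m, ∞), so the mode is x_m = 5.1000.
Mean = α·x_m/(α−1) = 6.6·5.1/5.6 = 6.0107.
This is the posterior mode — the MAP estimate.

5.1000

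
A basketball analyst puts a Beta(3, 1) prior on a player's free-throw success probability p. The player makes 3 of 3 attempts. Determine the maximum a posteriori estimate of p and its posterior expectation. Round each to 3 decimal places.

Posterior: Beta(3+3, 1+0) = Beta(6, 1).
Since β = 1 ≤ 1 and α > 1, the Beta density is monotone increasing on [0,1]; the mode is at 1.
Mean = 6/(6+1) = 0.857.
Mode > mean: the posterior has a left tail.

MAP = 1.000; posterior mean = 0.857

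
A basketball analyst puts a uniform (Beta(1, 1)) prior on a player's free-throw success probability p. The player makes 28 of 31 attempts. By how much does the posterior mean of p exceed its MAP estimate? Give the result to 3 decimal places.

-0.024

Posterior: Beta(1+28, 1+3) = Beta(29, 4).
Mode = (29−1)/(29+4−2) = 28/31 = 0.903.
With a flat prior the MAP equals the MLE, 28/31.
Mean = 29/(29+4) = 29/33 = 0.879.
Difference = 0.879 − 0.903 = -0.024.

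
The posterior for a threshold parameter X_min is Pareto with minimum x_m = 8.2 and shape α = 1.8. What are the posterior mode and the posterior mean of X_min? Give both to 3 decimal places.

X_min_MAP = 8.200, E[X_min|data] = 18.450

The Pareto density is strictly decreasing on [x_m, ∞), so the mode is x_m = 8.200.
Mean = α·x_m/(α−1) = 1.8·8.2/0.8 = 18.450.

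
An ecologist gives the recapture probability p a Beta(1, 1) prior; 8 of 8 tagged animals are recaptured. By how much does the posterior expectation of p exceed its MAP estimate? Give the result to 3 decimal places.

-0.100

Posterior: Beta(1+8, 1+0) = Beta(9, 1).
Since β = 1 ≤ 1 and α > 1, the Beta density is monotone increasing on [0,1]; the mode is at 1.
Mean = 9/(9+1) = 0.900.
Difference = 0.900 − 1.000 = -0.100.
The mean is pulled below the mode by the posterior's left skew.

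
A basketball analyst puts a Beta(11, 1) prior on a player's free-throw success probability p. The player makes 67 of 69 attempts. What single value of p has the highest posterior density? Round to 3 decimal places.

0.975

Posterior: Beta(11+67, 1+2) = Beta(78, 3).
Mode = (78−1)/(78+3−2) = 77/79 = 0.975.
Mean = 78/(78+3) = 78/81 = 0.963.
This is the posterior mode — the MAP estimate.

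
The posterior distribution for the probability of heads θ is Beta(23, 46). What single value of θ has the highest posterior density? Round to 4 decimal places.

Mode = (23−1)/(23+46−2) = 22/67 = 0.3284.
Mean = 23/(23+46) = 23/69 = 0.3333.
This is the posterior mode — the MAP estimate.

0.3284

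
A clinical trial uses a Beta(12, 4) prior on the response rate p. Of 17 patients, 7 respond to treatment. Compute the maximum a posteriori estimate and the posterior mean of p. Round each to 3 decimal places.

Posterior: Beta(12+7, 4+10) = Beta(19, 14).
Mode = (19−1)/(19+14−2) = 18/31 = 0.581.
Mean = 19/(19+14) = 19/33 = 0.576.

MAP = 0.581; posterior mean = 0.576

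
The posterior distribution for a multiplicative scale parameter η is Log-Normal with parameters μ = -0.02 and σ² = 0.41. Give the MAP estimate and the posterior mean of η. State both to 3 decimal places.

Mode = exp(μ − σ²) = exp(-0.43) = 0.651.
Mean = exp(μ + σ²/2) = exp(0.185) = 1.203.
Mean > mode: the posterior has a right tail.

MAP = 0.651; posterior mean = 1.203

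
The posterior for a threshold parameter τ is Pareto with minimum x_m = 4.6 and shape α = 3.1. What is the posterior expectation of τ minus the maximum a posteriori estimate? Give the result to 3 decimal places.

2.190

The Pareto density is strictly decreasing on [x_m, ∞), so the mode is x_m = 4.600.
Mean = α·x_m/(α−1) = 3.1·4.6/2.1 = 6.790.
Difference = 6.790 − 4.600 = 2.190.
Right-skewed posterior ⇒ mode < mean.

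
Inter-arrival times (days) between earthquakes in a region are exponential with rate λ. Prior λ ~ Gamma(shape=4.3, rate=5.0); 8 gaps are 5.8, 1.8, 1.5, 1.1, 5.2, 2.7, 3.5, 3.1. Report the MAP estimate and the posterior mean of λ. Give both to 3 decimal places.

λ_MAP = 0.380, E[λ|data] = 0.414

Σ times = 24.7. Posterior: Gamma(shape = 4.3+8 = 12.3, rate = 5.0+24.7 = 29.7).
Mode = (α−1)/β = 11.3/29.7 = 0.380.
Mean = α/β = 12.3/29.7 = 0.414.
Right-skewed posterior ⇒ mode < mean.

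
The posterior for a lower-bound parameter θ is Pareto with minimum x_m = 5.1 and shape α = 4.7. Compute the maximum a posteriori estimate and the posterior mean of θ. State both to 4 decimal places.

The Pareto density is strictly decreasing on [x_m, ∞), so the mode is x_m = 5.1000.
Mean = α·x_m/(α−1) = 4.7·5.1/3.7 = 6.4784.

MAP: 5.1000. Posterior mean: 6.4784.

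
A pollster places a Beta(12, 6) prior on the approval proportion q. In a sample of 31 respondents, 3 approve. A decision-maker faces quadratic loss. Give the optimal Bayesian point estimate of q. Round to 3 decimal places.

0.306

Posterior: Beta(12+3, 6+28) = Beta(15, 34).
Mode = (15−1)/(15+34−2) = 14/47 = 0.298.
Mean = 15/(15+34) = 15/49 = 0.306.
Quadratic loss ⇒ the optimal estimator is the posterior mean.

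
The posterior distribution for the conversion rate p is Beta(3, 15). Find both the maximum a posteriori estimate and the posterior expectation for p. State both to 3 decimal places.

Mode = (3−1)/(3+15−2) = 2/16 = 0.125.
Mean = 3/(3+15) = 3/18 = 0.167.

MAP: 0.125. Posterior mean: 0.167.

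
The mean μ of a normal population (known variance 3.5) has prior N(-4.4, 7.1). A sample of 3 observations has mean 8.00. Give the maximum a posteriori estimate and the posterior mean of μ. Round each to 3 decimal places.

Posterior for μ is Normal. Precision-weighted mean: (1/7.1·-4.4 + 3/3.5·8.00) / (1/7.1 + 3/3.5) = 6.250.
A Normal posterior is symmetric, so mode = mean.

MAP = 6.250; posterior mean = 6.250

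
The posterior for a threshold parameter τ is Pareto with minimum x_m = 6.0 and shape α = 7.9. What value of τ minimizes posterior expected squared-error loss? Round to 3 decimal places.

6.870

The Pareto density is strictly decreasing on [x_m, ∞), so the mode is x_m = 6.000.
Mean = α·x_m/(α−1) = 7.9·6.0/6.9 = 6.870.
Squared-error loss ⇒ the optimal estimator is the posterior mean.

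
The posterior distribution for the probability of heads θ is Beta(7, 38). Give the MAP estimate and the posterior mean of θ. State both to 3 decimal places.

Mode = (7−1)/(7+38−2) = 6/43 = 0.140.
Mean = 7/(7+38) = 7/45 = 0.156.

MAP = 0.140, posterior mean = 0.156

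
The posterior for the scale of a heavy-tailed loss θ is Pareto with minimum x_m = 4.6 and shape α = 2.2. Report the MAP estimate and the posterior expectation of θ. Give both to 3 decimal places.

MAP = 4.600, posterior mean = 8.433

The Pareto density is strictly decreasing on [x_m, ∞), so the mode is x_m = 4.600.
Mean = α·x_m/(α−1) = 2.2·4.6/1.2 = 8.433.
The posterior is right-skewed, so the mean exceeds the mode.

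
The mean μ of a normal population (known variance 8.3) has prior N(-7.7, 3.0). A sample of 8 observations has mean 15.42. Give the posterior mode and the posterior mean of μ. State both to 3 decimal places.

Posterior for μ is Normal. Precision-weighted mean: (1/3.0·-7.7 + 8/8.3·15.42) / (1/3.0 + 8/8.3) = 9.479.
A Normal posterior is symmetric, so mode = mean.

MAP = 9.479, posterior mean = 9.479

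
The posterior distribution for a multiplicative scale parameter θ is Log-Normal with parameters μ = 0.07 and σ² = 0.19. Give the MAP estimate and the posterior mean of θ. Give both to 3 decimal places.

Mode = exp(μ − σ²) = exp(-0.12) = 0.887.
Mean = exp(μ + σ²/2) = exp(0.165) = 1.179.

MAP estimate = 0.887, posterior mean = 1.179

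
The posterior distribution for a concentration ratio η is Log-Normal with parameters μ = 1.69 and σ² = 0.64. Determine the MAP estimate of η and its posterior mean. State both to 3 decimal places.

MAP = 2.858; posterior mean = 7.463

Mode = exp(μ − σ²) = exp(1.05) = 2.858.
Mean = exp(μ + σ²/2) = exp(2.010) = 7.463.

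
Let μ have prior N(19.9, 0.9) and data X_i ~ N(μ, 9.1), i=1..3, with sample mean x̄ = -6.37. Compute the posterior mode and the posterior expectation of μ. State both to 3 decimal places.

Posterior for μ is Normal. Precision-weighted mean: (1/0.9·19.9 + 3/9.1·-6.37) / (1/0.9 + 3/9.1) = 13.889.
A Normal posterior is symmetric, so mode = mean.

MAP = 13.889, posterior mean = 13.889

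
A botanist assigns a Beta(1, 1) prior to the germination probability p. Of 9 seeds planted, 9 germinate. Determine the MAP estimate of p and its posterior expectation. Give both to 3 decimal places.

Posterior: Beta(1+9, 1+0) = Beta(10, 1).
Since β = 1 ≤ 1 and α > 1, the Beta density is monotone increasing on [0,1]; the mode is at 1.
Mean = 10/(10+1) = 0.909.
The mean is pulled below the mode by the posterior's left skew.

MAP = 1.000, posterior mean = 0.909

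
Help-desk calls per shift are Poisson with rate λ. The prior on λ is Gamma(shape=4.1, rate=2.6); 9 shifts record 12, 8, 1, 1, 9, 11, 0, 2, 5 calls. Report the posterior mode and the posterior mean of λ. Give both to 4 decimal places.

posterior mode = 4.4914, posterior mean = 4.5776

Σ counts = 49. Posterior: Gamma(shape = 4.1+49 = 53.1, rate = 2.6+9 = 11.6).
Mode = (α−1)/β = 52.1/11.6 = 4.4914.
Mean = α/β = 53.1/11.6 = 4.5776.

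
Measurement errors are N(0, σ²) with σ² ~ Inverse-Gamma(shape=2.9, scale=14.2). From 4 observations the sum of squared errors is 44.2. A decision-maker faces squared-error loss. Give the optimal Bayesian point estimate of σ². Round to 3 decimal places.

9.308

Posterior: Inverse-Gamma(shape = 2.9+4/2 = 4.9, scale = 14.2+44.2/2 = 36.3).
Mode = β/(α+1) = 36.3/5.9 = 6.153.
Mean = β/(α−1) = 36.3/3.9 = 9.308.
Squared-error loss ⇒ the optimal estimator is the posterior mean.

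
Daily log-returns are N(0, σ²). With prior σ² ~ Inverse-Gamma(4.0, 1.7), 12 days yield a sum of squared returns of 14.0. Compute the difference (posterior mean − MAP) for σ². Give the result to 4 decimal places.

Posterior: Inverse-Gamma(shape = 4.0+12/2 = 10.0, scale = 1.7+14.0/2 = 8.7).
Mode = β/(α+1) = 8.7/11.0 = 0.7909.
Mean = β/(α−1) = 8.7/9.0 = 0.9667.
Difference = 0.9667 − 0.7909 = 0.1758.

0.1758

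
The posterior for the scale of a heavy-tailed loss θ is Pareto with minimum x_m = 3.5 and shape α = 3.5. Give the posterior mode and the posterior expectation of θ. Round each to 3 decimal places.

MAP = 3.500, posterior mean = 4.900

The Pareto density is strictly decreasing on [x_m, ∞), so the mode is x_m = 3.500.
Mean = α·x_m/(α−1) = 3.5·3.5/2.5 = 4.900.
The mean is pulled above the mode by the posterior's right skew.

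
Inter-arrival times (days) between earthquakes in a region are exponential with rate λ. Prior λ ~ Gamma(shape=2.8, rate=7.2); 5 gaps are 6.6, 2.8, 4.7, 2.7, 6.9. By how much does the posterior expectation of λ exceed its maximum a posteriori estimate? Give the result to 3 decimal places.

Σ times = 23.7. Posterior: Gamma(shape = 2.8+5 = 7.8, rate = 7.2+23.7 = 30.9).
Mode = (α−1)/β = 6.8/30.9 = 0.220.
Mean = α/β = 7.8/30.9 = 0.252.
Difference = 0.252 − 0.220 = 0.032.
Mean > mode: the posterior has a right tail.

0.032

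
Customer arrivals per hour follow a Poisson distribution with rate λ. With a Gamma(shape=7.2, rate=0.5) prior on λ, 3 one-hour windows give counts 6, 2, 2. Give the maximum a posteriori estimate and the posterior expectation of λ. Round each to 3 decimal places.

maximum a posteriori estimate = 4.629, posterior expectation = 4.914

Σ counts = 10. Posterior: Gamma(shape = 7.2+10 = 17.2, rate = 0.5+3 = 3.5).
Mode = (α−1)/β = 16.2/3.5 = 4.629.
Mean = α/β = 17.2/3.5 = 4.914.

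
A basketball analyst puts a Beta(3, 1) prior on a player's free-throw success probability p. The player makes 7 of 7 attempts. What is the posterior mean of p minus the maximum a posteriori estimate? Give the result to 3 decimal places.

Posterior: Beta(3+7, 1+0) = Beta(10, 1).
Since β = 1 ≤ 1 and α > 1, the Beta density is monotone increasing on [0,1]; the mode is at 1.
Mean = 10/(10+1) = 0.909.
Difference = 0.909 − 1.000 = -0.091.

-0.091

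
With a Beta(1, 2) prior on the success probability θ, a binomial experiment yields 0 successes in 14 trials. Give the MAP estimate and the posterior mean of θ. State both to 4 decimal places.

MAP estimate = 0.0000, posterior mean = 0.0588

Posterior: Beta(1+0, 2+14) = Beta(1, 16).
Since α = 1 ≤ 1 and β > 1, the Beta density is monotone decreasing on [0,1]; the mode is at 0.
Mean = 1/(1+16) = 0.0588.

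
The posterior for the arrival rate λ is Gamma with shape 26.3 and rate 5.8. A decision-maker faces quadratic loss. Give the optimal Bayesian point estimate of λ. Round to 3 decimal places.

Mode = (α−1)/β = 25.3/5.8 = 4.362.
Mean = α/β = 26.3/5.8 = 4.534.
Quadratic loss ⇒ the optimal estimator is the posterior mean.

4.534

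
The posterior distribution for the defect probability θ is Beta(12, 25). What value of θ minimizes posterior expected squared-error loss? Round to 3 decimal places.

0.324

Mode = (12−1)/(12+25−2) = 11/35 = 0.314.
Mean = 12/(12+25) = 12/37 = 0.324.
Squared-error loss ⇒ the optimal estimator is the posterior mean.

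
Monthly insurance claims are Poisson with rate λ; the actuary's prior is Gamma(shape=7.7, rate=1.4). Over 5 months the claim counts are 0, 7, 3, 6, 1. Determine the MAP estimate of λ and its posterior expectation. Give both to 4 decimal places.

Σ counts = 17. Posterior: Gamma(shape = 7.7+17 = 24.7, rate = 1.4+5 = 6.4).
Mode = (α−1)/β = 23.7/6.4 = 3.7031.
Mean = α/β = 24.7/6.4 = 3.8594.

MAP: 3.7031. Posterior mean: 3.8594.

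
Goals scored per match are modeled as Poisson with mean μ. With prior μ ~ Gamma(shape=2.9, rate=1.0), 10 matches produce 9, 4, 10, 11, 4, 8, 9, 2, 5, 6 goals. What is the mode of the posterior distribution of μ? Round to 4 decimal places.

Σ counts = 68. Posterior: Gamma(shape = 2.9+68 = 70.9, rate = 1.0+10 = 11.0).
Mode = (α−1)/β = 69.9/11.0 = 6.3545.
Mean = α/β = 70.9/11.0 = 6.4455.
This is the posterior mode — the MAP estimate.

6.3545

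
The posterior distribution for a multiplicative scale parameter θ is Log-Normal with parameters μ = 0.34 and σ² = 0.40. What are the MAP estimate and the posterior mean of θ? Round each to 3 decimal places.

MAP = 0.942; posterior mean = 1.716

Mode = exp(μ − σ²) = exp(-0.06) = 0.942.
Mean = exp(μ + σ²/2) = exp(0.540) = 1.716.
The posterior is right-skewed, so the mean exceeds the mode.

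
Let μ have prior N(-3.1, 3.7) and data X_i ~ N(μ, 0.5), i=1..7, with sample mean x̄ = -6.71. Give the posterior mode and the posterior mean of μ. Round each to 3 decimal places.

Posterior for μ is Normal. Precision-weighted mean: (1/3.7·-3.1 + 7/0.5·-6.71) / (1/3.7 + 7/0.5) = -6.642.
A Normal posterior is symmetric, so mode = mean.

MAP = -6.642, posterior mean = -6.642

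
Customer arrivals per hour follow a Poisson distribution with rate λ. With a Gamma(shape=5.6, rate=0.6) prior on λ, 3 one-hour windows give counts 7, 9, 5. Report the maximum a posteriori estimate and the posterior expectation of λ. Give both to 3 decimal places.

Σ counts = 21. Posterior: Gamma(shape = 5.6+21 = 26.6, rate = 0.6+3 = 3.6).
Mode = (α−1)/β = 25.6/3.6 = 7.111.
Mean = α/β = 26.6/3.6 = 7.389.
The mean is pulled above the mode by the posterior's right skew.

MAP: 7.111. Posterior mean: 7.389.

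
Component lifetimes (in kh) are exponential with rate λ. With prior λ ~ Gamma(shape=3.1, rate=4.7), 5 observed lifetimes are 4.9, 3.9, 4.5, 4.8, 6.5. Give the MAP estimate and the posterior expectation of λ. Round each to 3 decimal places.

MAP = 0.242; posterior mean = 0.276

Σ times = 24.6. Posterior: Gamma(shape = 3.1+5 = 8.1, rate = 4.7+24.6 = 29.3).
Mode = (α−1)/β = 7.1/29.3 = 0.242.
Mean = α/β = 8.1/29.3 = 0.276.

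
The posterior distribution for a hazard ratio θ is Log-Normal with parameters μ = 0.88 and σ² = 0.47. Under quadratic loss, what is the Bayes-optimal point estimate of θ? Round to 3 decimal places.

3.050

Mode = exp(μ − σ²) = exp(0.41) = 1.507.
Mean = exp(μ + σ²/2) = exp(1.115) = 3.050.
Quadratic loss ⇒ the optimal estimator is the posterior mean.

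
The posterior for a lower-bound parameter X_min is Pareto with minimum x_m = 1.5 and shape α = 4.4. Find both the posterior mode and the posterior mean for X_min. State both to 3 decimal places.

MAP = 1.500; posterior mean = 1.941

The Pareto density is strictly decreasing on [x_m, ∞), so the mode is x_m = 1.500.
Mean = α·x_m/(α−1) = 4.4·1.5/3.4 = 1.941.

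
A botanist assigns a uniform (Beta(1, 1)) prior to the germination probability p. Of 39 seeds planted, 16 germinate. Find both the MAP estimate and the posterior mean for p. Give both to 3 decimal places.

MAP estimate = 0.410, posterior mean = 0.415

Posterior: Beta(1+16, 1+23) = Beta(17, 24).
Mode = (17−1)/(17+24−2) = 16/39 = 0.410.
With a flat prior the MAP equals the MLE, 16/39.
Mean = 17/(17+24) = 17/41 = 0.415.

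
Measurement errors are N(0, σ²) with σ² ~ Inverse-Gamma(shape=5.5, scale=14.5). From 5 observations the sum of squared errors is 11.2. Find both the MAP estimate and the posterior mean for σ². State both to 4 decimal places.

MAP = 2.2333; posterior mean = 2.8714

Posterior: Inverse-Gamma(shape = 5.5+5/2 = 8.0, scale = 14.5+11.2/2 = 20.1).
Mode = β/(α+1) = 20.1/9.0 = 2.2333.
Mean = β/(α−1) = 20.1/7.0 = 2.8714.
The posterior is right-skewed, so the mean exceeds the mode.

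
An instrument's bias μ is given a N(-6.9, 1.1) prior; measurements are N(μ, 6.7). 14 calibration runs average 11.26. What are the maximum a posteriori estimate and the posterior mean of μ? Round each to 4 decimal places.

Posterior for μ is Normal. Precision-weighted mean: (1/1.1·-6.9 + 14/6.7·11.26) / (1/1.1 + 14/6.7) = 5.7545.
A Normal posterior is symmetric, so mode = mean.

MAP: 5.7545. Posterior mean: 5.7545.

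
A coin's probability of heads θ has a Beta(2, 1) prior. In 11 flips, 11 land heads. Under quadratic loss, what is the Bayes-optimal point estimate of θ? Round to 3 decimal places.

0.929

Posterior: Beta(2+11, 1+0) = Beta(13, 1).
Since β = 1 ≤ 1 and α > 1, the Beta density is monotone increasing on [0,1]; the mode is at 1.
Mean = 13/(13+1) = 0.929.
Quadratic loss ⇒ the optimal estimator is the posterior mean.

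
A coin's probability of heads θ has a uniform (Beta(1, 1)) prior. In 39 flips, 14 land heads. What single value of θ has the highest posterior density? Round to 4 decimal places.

0.3590

Posterior: Beta(1+14, 1+25) = Beta(15, 26).
Mode = (15−1)/(15+26−2) = 14/39 = 0.3590.
With a flat prior the MAP equals the MLE, 14/39.
Mean = 15/(15+26) = 15/41 = 0.3659.
This is the posterior mode — the MAP estimate.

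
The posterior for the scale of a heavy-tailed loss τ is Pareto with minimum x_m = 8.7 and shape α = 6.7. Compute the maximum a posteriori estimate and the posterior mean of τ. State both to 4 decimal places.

The Pareto density is strictly decreasing on [x_m, ∞), so the mode is x_m = 8.7000.
Mean = α·x_m/(α−1) = 6.7·8.7/5.7 = 10.2263.

maximum a posteriori estimate = 8.7000, posterior mean = 10.2263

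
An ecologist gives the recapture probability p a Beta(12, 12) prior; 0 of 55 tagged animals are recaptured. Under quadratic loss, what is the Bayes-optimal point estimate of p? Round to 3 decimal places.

0.152

Posterior: Beta(12+0, 12+55) = Beta(12, 67).
Mode = (12−1)/(12+67−2) = 11/77 = 0.143.
Mean = 12/(12+67) = 12/79 = 0.152.
Quadratic loss ⇒ the optimal estimator is the posterior mean.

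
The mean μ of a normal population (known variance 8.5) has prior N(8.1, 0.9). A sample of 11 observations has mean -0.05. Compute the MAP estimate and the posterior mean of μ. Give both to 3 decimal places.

MAP estimate = 3.715, posterior mean = 3.715

Posterior for μ is Normal. Precision-weighted mean: (1/0.9·8.1 + 11/8.5·-0.05) / (1/0.9 + 11/8.5) = 3.715.
A Normal posterior is symmetric, so mode = mean.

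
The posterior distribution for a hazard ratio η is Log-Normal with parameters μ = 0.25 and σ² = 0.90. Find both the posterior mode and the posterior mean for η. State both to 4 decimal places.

MAP = 0.5220; posterior mean = 2.0138

Mode = exp(μ − σ²) = exp(-0.65) = 0.5220.
Mean = exp(μ + σ²/2) = exp(0.700) = 2.0138.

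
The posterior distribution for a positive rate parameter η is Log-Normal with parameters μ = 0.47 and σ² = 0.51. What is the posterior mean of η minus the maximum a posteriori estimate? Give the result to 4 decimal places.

Mode = exp(μ − σ²) = exp(-0.04) = 0.9608.
Mean = exp(μ + σ²/2) = exp(0.725) = 2.0647.
Difference = 2.0647 − 0.9608 = 1.1039.

1.1039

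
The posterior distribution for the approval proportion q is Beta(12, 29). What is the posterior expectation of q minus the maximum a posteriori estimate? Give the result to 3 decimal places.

0.011

Mode = (12−1)/(12+29−2) = 11/39 = 0.282.
Mean = 12/(12+29) = 12/41 = 0.293.
Difference = 0.293 − 0.282 = 0.011.
Right-skewed posterior ⇒ mode < mean.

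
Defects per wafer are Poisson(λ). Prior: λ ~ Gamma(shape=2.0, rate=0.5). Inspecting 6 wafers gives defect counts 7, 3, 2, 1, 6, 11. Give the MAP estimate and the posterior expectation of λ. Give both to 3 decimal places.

Σ counts = 30. Posterior: Gamma(shape = 2.0+30 = 32.0, rate = 0.5+6 = 6.5).
Mode = (α−1)/β = 31.0/6.5 = 4.769.
Mean = α/β = 32.0/6.5 = 4.923.
The posterior is right-skewed, so the mean exceeds the mode.

MAP estimate = 4.769, posterior expectation = 4.923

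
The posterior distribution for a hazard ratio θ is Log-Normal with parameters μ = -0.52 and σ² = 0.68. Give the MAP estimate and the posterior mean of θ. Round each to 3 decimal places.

MAP estimate = 0.301, posterior mean = 0.835

Mode = exp(μ − σ²) = exp(-1.20) = 0.301.
Mean = exp(μ + σ²/2) = exp(-0.180) = 0.835.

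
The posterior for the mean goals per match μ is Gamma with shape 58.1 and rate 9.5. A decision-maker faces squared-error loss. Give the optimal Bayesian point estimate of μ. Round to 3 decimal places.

Mode = (α−1)/β = 57.1/9.5 = 6.011.
Mean = α/β = 58.1/9.5 = 6.116.
Squared-error loss ⇒ the optimal estimator is the posterior mean.

6.116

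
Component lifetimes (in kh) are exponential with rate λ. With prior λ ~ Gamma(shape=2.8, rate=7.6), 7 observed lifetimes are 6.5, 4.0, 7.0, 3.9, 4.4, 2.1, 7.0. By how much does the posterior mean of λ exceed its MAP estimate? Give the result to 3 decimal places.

Σ times = 34.9. Posterior: Gamma(shape = 2.8+7 = 9.8, rate = 7.6+34.9 = 42.5).
Mode = (α−1)/β = 8.8/42.5 = 0.207.
Mean = α/β = 9.8/42.5 = 0.231.
Difference = 0.231 − 0.207 = 0.024.

0.024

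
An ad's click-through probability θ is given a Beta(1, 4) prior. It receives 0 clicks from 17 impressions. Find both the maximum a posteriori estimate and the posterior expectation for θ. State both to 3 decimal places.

MAP = 0.000; posterior mean = 0.045

Posterior: Beta(1+0, 4+17) = Beta(1, 21).
Since α = 1 ≤ 1 and β > 1, the Beta density is monotone decreasing on [0,1]; the mode is at 0.
Mean = 1/(1+21) = 0.045.
Mean > mode: the posterior has a right tail.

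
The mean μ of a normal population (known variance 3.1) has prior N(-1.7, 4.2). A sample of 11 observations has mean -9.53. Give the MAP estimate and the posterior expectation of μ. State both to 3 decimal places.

Posterior for μ is Normal. Precision-weighted mean: (1/4.2·-1.7 + 11/3.1·-9.53) / (1/4.2 + 11/3.1) = -9.038.
A Normal posterior is symmetric, so mode = mean.

MAP estimate = -9.038, posterior expectation = -9.038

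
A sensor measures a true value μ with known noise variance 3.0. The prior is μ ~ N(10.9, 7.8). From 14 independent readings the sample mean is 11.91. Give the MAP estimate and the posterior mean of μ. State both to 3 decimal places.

MAP = 11.883; posterior mean = 11.883

Posterior for μ is Normal. Precision-weighted mean: (1/7.8·10.9 + 14/3.0·11.91) / (1/7.8 + 14/3.0) = 11.883.
A Normal posterior is symmetric, so mode = mean.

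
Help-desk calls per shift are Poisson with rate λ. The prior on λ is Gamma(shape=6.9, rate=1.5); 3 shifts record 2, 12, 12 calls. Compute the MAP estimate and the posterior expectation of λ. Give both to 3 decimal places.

MAP estimate = 7.089, posterior expectation = 7.311

Σ counts = 26. Posterior: Gamma(shape = 6.9+26 = 32.9, rate = 1.5+3 = 4.5).
Mode = (α−1)/β = 31.9/4.5 = 7.089.
Mean = α/β = 32.9/4.5 = 7.311.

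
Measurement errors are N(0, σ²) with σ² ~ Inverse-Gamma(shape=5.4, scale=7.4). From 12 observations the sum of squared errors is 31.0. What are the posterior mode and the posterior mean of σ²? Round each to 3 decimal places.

Posterior: Inverse-Gamma(shape = 5.4+12/2 = 11.4, scale = 7.4+31.0/2 = 22.9).
Mode = β/(α+1) = 22.9/12.4 = 1.847.
Mean = β/(α−1) = 22.9/10.4 = 2.202.
Right-skewed posterior ⇒ mode < mean.

MAP = 1.847; posterior mean = 2.202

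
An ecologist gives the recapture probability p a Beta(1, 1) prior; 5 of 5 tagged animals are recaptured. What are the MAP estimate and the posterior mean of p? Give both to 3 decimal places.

Posterior: Beta(1+5, 1+0) = Beta(6, 1).
Since β = 1 ≤ 1 and α > 1, the Beta density is monotone increasing on [0,1]; the mode is at 1.
Mean = 6/(6+1) = 0.857.
Left-skewed posterior ⇒ mean < mode.

MAP: 1.000. Posterior mean: 0.857.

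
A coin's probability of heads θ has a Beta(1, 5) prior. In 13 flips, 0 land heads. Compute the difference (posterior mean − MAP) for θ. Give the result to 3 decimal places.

0.053

Posterior: Beta(1+0, 5+13) = Beta(1, 18).
Since α = 1 ≤ 1 and β > 1, the Beta density is monotone decreasing on [0,1]; the mode is at 0.
Mean = 1/(1+18) = 0.053.
Difference = 0.053 − 0.000 = 0.053.
Mean > mode: the posterior has a right tail.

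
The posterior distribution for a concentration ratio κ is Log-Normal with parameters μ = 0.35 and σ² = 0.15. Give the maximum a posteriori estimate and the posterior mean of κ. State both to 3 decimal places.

MAP = 1.221, posterior mean = 1.530

Mode = exp(μ − σ²) = exp(0.20) = 1.221.
Mean = exp(μ + σ²/2) = exp(0.425) = 1.530.
Mean > mode: the posterior has a right tail.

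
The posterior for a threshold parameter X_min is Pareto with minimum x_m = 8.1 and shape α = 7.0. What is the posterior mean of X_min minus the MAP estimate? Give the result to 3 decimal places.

1.350

The Pareto density is strictly decreasing on [x_m, ∞), so the mode is x_m = 8.100.
Mean = α·x_m/(α−1) = 7.0·8.1/6.0 = 9.450.
Difference = 9.450 − 8.100 = 1.350.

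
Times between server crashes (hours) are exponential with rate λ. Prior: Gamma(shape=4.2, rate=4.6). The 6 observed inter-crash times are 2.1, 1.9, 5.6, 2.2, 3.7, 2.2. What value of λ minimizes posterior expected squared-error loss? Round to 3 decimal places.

0.457

Σ times = 17.7. Posterior: Gamma(shape = 4.2+6 = 10.2, rate = 4.6+17.7 = 22.3).
Mode = (α−1)/β = 9.2/22.3 = 0.413.
Mean = α/β = 10.2/22.3 = 0.457.
Squared-error loss ⇒ the optimal estimator is the posterior mean.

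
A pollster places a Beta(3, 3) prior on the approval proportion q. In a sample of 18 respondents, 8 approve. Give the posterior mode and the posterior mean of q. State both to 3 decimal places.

MAP = 0.455; posterior mean = 0.458

Posterior: Beta(3+8, 3+10) = Beta(11, 13).
Mode = (11−1)/(11+13−2) = 10/22 = 0.455.
Mean = 11/(11+13) = 11/24 = 0.458.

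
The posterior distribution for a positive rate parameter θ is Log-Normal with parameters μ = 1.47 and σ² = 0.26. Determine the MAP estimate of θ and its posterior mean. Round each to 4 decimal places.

Mode = exp(μ − σ²) = exp(1.21) = 3.3535.
Mean = exp(μ + σ²/2) = exp(1.600) = 4.9530.
Mean > mode: the posterior has a right tail.

MAP = 3.3535; posterior mean = 4.9530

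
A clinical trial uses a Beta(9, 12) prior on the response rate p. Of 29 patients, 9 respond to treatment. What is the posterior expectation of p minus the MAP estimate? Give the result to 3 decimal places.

Posterior: Beta(9+9, 12+20) = Beta(18, 32).
Mode = (18−1)/(18+32−2) = 17/48 = 0.354.
Mean = 18/(18+32) = 18/50 = 0.360.
Difference = 0.360 − 0.354 = 0.006.

0.006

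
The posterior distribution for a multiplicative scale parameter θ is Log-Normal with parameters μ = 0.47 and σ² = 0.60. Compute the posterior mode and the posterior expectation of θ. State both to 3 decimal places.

θ_MAP = 0.878, E[θ|data] = 2.160

Mode = exp(μ − σ²) = exp(-0.13) = 0.878.
Mean = exp(μ + σ²/2) = exp(0.770) = 2.160.
Right-skewed posterior ⇒ mode < mean.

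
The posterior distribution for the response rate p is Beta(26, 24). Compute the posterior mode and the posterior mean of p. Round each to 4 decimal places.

MAP: 0.5208. Posterior mean: 0.5200.

Mode = (26−1)/(26+24−2) = 25/48 = 0.5208.
Mean = 26/(26+24) = 26/50 = 0.5200.
Mode > mean: the posterior has a left tail.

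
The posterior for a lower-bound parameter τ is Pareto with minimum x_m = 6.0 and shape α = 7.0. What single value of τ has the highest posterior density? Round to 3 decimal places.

The Pareto density is strictly decreasing on [x_m, ∞), so the mode is x_m = 6.000.
Mean = α·x_m/(α−1) = 7.0·6.0/6.0 = 7.000.
This is the posterior mode — the MAP estimate.

6.000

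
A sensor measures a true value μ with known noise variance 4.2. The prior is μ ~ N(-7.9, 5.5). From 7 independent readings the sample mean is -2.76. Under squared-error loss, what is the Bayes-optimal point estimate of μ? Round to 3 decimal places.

-3.266

Posterior for μ is Normal. Precision-weighted mean: (1/5.5·-7.9 + 7/4.2·-2.76) / (1/5.5 + 7/4.2) = -3.266.
A Normal posterior is symmetric, so mode = mean.
Squared-error loss ⇒ the optimal estimator is the posterior mean.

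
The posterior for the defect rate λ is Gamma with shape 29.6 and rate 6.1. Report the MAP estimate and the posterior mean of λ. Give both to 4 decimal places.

MAP estimate = 4.6885, posterior mean = 4.8525

Mode = (α−1)/β = 28.6/6.1 = 4.6885.
Mean = α/β = 29.6/6.1 = 4.8525.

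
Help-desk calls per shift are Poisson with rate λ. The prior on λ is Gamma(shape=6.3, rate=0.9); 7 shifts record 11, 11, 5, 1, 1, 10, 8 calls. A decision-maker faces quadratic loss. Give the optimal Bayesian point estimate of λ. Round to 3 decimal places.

Σ counts = 47. Posterior: Gamma(shape = 6.3+47 = 53.3, rate = 0.9+7 = 7.9).
Mode = (α−1)/β = 52.3/7.9 = 6.620.
Mean = α/β = 53.3/7.9 = 6.747.
Quadratic loss ⇒ the optimal estimator is the posterior mean.

6.747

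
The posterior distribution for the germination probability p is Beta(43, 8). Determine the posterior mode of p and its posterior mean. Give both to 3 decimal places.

posterior mode = 0.857, posterior mean = 0.843

Mode = (43−1)/(43+8−2) = 42/49 = 0.857.
Mean = 43/(43+8) = 43/51 = 0.843.
The posterior is left-skewed, so the mode exceeds the mean.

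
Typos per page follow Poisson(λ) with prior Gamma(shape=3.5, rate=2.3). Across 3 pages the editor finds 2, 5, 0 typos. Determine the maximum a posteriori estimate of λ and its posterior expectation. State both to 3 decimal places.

Σ counts = 7. Posterior: Gamma(shape = 3.5+7 = 10.5, rate = 2.3+3 = 5.3).
Mode = (α−1)/β = 9.5/5.3 = 1.792.
Mean = α/β = 10.5/5.3 = 1.981.
Mean > mode: the posterior has a right tail.

MAP = 1.792, posterior mean = 1.981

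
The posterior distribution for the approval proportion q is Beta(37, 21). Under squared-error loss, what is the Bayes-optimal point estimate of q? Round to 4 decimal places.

0.6379

Mode = (37−1)/(37+21−2) = 36/56 = 0.6429.
Mean = 37/(37+21) = 37/58 = 0.6379.
Squared-error loss ⇒ the optimal estimator is the posterior mean.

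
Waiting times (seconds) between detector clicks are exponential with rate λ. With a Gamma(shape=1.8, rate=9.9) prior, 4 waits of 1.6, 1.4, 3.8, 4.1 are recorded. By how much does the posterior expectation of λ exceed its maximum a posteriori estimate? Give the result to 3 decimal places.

0.048

Σ times = 10.9. Posterior: Gamma(shape = 1.8+4 = 5.8, rate = 9.9+10.9 = 20.8).
Mode = (α−1)/β = 4.8/20.8 = 0.231.
Mean = α/β = 5.8/20.8 = 0.279.
Difference = 0.279 − 0.231 = 0.048.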